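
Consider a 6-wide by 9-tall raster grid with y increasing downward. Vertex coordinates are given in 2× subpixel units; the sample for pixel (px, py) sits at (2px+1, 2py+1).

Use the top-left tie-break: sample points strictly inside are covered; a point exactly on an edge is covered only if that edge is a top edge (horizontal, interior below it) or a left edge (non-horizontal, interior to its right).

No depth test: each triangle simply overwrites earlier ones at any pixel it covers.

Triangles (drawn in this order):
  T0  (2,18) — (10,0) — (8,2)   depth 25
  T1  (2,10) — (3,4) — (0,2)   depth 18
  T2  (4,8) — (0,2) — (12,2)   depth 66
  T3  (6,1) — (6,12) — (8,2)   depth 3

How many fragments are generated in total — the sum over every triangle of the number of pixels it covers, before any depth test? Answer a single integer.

T0:
  2·area = 20  (B↔C swapped to make it positive)
  edge (2, 18)→(8, 2): d=(6,-16) top-left  bias=+0
  edge (8, 2)→(10, 0): d=(2,-2) top-left  bias=+0
  edge (10, 0)→(2, 18): d=(-8,18) right/bottom  bias=-1
    (4,0)@(9, 1): e=[10,0,10] → █  [on edge]
    (5,0)@(11, 1): e=[42,4,-26] → ·
    (3,1)@(7, 3): e=[-10,0,30] → ·  [on edge]
    (4,1)@(9, 3): e=[22,4,-6] → ·
    (2,2)@(5, 5): e=[-30,0,50] → ·  [on edge]
    (3,2)@(7, 5): e=[2,4,14] → █
    (4,2)@(9, 5): e=[34,8,-22] → ·
    (1,3)@(3, 7): e=[-50,0,70] → ·  [on edge]
    (3,3)@(7, 7): e=[14,8,-2] → ·
    (0,4)@(1, 9): e=[-70,0,90] → ·  [on edge]
    (2,5)@(5, 11): e=[6,12,2] → █
    (3,5)@(7, 11): e=[38,16,-34] → ·
  covered (3 px):
    · · · · █ ·
    · · · · · ·
    · · · █ · ·
    · · · · · ·
    · · · · · ·
    · · █ · · ·
    · · · · · ·
    · · · · · ·
    · · · · · ·
T1:
  2·area = 20  (B↔C swapped to make it positive)
  edge (2, 10)→(0, 2): d=(-2,-8) top-left  bias=+0
  edge (0, 2)→(3, 4): d=(3,2) right/bottom  bias=-1
  edge (3, 4)→(2, 10): d=(-1,6) right/bottom  bias=-1
    (0,1)@(1, 3): e=[6,1,13] → █
    (1,1)@(3, 3): e=[22,-3,1] → ·
    (0,2)@(1, 5): e=[2,7,11] → █
    (1,2)@(3, 5): e=[18,3,-1] → ·
    (0,3)@(1, 7): e=[-2,13,9] → ·
  covered (2 px):
    · · · · · ·
    █ · · · · ·
    █ · · · · ·
    · · · · · ·
    · · · · · ·
    · · · · · ·
    · · · · · ·
    · · · · · ·
    · · · · · ·
T2:
  2·area = 72
  edge (4, 8)→(0, 2): d=(-4,-6) top-left  bias=+0
  edge (0, 2)→(12, 2): d=(12,0) top-left  bias=+0
  edge (12, 2)→(4, 8): d=(-8,6) right/bottom  bias=-1
    (0,1)@(1, 3): e=[2,12,58] → █
    (1,1)@(3, 3): e=[14,12,46] → █
    (2,1)@(5, 3): e=[26,12,34] → █
    (3,1)@(7, 3): e=[38,12,22] → █
    (4,1)@(9, 3): e=[50,12,10] → █
    (5,1)@(11, 3): e=[62,12,-2] → ·
    (0,2)@(1, 5): e=[-6,36,42] → ·
    (1,2)@(3, 5): e=[6,36,30] → █
    (4,2)@(9, 5): e=[42,36,-6] → ·
    (1,3)@(3, 7): e=[-2,60,14] → ·
    (2,3)@(5, 7): e=[10,60,2] → █
    (3,3)@(7, 7): e=[22,60,-10] → ·
  covered (9 px):
    · · · · · ·
    █ █ █ █ █ ·
    · █ █ █ · ·
    · · █ · · ·
    · · · · · ·
    · · · · · ·
    · · · · · ·
    · · · · · ·
    · · · · · ·
T3:
  2·area = 22  (B↔C swapped to make it positive)
  edge (6, 1)→(8, 2): d=(2,1) right/bottom  bias=-1
  edge (8, 2)→(6, 12): d=(-2,10) right/bottom  bias=-1
  edge (6, 12)→(6, 1): d=(0,-11) top-left  bias=+0
    (3,1)@(7, 3): e=[3,8,11] → █
    (4,1)@(9, 3): e=[1,-12,33] → ·
    (3,2)@(7, 5): e=[7,4,11] → █
    (4,2)@(9, 5): e=[5,-16,33] → ·
    (3,3)@(7, 7): e=[11,0,11] → ·  [on edge]
    (2,8)@(5, 17): e=[33,0,-11] → ·  [on edge]
  covered (2 px):
    · · · · · ·
    · · · █ · ·
    · · · █ · ·
    · · · · · ·
    · · · · · ·
    · · · · · ·
    · · · · · ·
    · · · · · ·
    · · · · · ·

Result: 16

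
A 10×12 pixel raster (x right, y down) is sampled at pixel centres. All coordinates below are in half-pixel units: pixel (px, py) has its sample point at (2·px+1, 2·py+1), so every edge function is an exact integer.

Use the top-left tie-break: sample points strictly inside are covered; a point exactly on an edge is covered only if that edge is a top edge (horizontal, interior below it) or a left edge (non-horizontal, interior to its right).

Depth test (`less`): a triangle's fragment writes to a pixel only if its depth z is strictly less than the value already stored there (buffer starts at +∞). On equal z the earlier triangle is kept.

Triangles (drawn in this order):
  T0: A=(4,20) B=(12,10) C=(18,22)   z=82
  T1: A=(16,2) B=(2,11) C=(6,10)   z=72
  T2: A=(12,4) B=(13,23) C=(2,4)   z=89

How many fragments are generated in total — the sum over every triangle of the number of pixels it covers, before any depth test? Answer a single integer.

T0:
  2·area = 156
  edge (4, 20)→(12, 10): d=(8,-10) top-left  bias=+0
  edge (12, 10)→(18, 22): d=(6,12) right/bottom  bias=-1
  edge (18, 22)→(4, 20): d=(-14,-2) top-left  bias=+0
    (5,6)@(11, 13): e=[14,30,112] → █
    (6,6)@(13, 13): e=[34,6,116] → █
    (7,6)@(15, 13): e=[54,-18,120] → ·
    (4,7)@(9, 15): e=[10,66,80] → █
    (7,7)@(15, 15): e=[70,-6,92] → ·
    (3,8)@(7, 17): e=[6,102,48] → █
    (7,8)@(15, 17): e=[86,6,64] → █
    (8,8)@(17, 17): e=[106,-18,68] → ·
    (2,9)@(5, 19): e=[2,138,16] → █
    (8,9)@(17, 19): e=[122,-6,40] → ·
    (2,10)@(5, 21): e=[18,150,-12] → ·
    (3,10)@(7, 21): e=[38,126,-8] → ·
    (5,10)@(11, 21): e=[78,78,0] → █  [on edge]
  covered (20 px):
    · · · · · · · · · ·
    · · · · · · · · · ·
    · · · · · · · · · ·
    · · · · · · · · · ·
    · · · · · · · · · ·
    · · · · · · · · · ·
    · · · · · █ █ · · ·
    · · · · █ █ █ · · ·
    · · · █ █ █ █ █ · ·
    · · █ █ █ █ █ █ · ·
    · · · · · █ █ █ █ ·
    · · · · · · · · · ·
T1:
  2·area = 22  (B↔C swapped to make it positive)
  edge (16, 2)→(6, 10): d=(-10,8) right/bottom  bias=-1
  edge (6, 10)→(2, 11): d=(-4,1) right/bottom  bias=-1
  edge (2, 11)→(16, 2): d=(14,-9) top-left  bias=+0
    (4,3)@(9, 7): e=[6,9,7] → █
    (5,3)@(11, 7): e=[-10,7,25] → ·
    (3,4)@(7, 9): e=[2,3,17] → █
    (4,4)@(9, 9): e=[-14,1,35] → ·
    (3,5)@(7, 11): e=[-18,-5,45] → ·
  covered (2 px):
    · · · · · · · · · ·
    · · · · · · · · · ·
    · · · · · · · · · ·
    · · · · █ · · · · ·
    · · · █ · · · · · ·
    · · · · · · · · · ·
    · · · · · · · · · ·
    · · · · · · · · · ·
    · · · · · · · · · ·
    · · · · · · · · · ·
    · · · · · · · · · ·
    · · · · · · · · · ·
T2:
  2·area = 190
  edge (12, 4)→(13, 23): d=(1,19) right/bottom  bias=-1
  edge (13, 23)→(2, 4): d=(-11,-19) top-left  bias=+0
  edge (2, 4)→(12, 4): d=(10,0) top-left  bias=+0
    (1,2)@(3, 5): e=[172,8,10] → █
    (2,2)@(5, 5): e=[134,46,10] → █
    (3,2)@(7, 5): e=[96,84,10] → █
    (4,2)@(9, 5): e=[58,122,10] → █
    (5,2)@(11, 5): e=[20,160,10] → █
    (6,2)@(13, 5): e=[-18,198,10] → ·
    (1,3)@(3, 7): e=[174,-14,30] → ·
    (2,3)@(5, 7): e=[136,24,30] → █
    (6,3)@(13, 7): e=[-16,176,30] → ·
    (2,4)@(5, 9): e=[138,2,50] → █
    (6,4)@(13, 9): e=[-14,154,50] → ·
    (2,5)@(5, 11): e=[140,-20,70] → ·
    (6,11)@(13, 23): e=[0,0,190] → ·  [on edge]
  covered (22 px):
    · · · · · · · · · ·
    · · · · · · · · · ·
    · █ █ █ █ █ · · · ·
    · · █ █ █ █ · · · ·
    · · █ █ █ █ · · · ·
    · · · █ █ █ · · · ·
    · · · · █ █ · · · ·
    · · · · █ █ · · · ·
    · · · · · █ · · · ·
    · · · · · █ · · · ·
    · · · · · · · · · ·
    · · · · · · · · · ·

Result: 44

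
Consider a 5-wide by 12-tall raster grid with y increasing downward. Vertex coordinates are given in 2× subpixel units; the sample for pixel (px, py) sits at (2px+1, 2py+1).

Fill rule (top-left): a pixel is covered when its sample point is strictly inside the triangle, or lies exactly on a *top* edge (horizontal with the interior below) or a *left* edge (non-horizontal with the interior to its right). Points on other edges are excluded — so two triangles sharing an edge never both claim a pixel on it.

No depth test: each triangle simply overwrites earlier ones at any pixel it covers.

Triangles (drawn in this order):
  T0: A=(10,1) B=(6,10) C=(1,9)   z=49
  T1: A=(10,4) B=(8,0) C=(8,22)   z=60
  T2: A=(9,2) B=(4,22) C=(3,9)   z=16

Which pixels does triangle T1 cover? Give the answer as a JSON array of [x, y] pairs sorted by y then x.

T0:
  2·area = 49
  edge (10, 1)→(6, 10): d=(-4,9) right/bottom  bias=-1
  edge (6, 10)→(1, 9): d=(-5,-1) top-left  bias=+0
  edge (1, 9)→(10, 1): d=(9,-8) top-left  bias=+0
    (4,1)@(9, 3): e=[1,38,10] → █
    (3,2)@(7, 5): e=[11,26,12] → █
    (4,2)@(9, 5): e=[-7,28,28] → ·
    (2,3)@(5, 7): e=[21,14,14] → █
    (4,3)@(9, 7): e=[-15,18,46] → ·
    (0,4)@(1, 9): e=[49,0,0] → █  [on edge]
    (1,4)@(3, 9): e=[31,2,16] → █
    (3,4)@(7, 9): e=[-5,6,48] → ·
    (0,5)@(1, 11): e=[41,-10,18] → ·
    (1,5)@(3, 11): e=[23,-8,34] → ·
    (2,5)@(5, 11): e=[5,-6,50] → ·
  covered (7 px):
    · · · · ·
    · · · · █
    · · · █ ·
    · · █ █ ·
    █ █ █ · ·
    · · · · ·
    · · · · ·
    · · · · ·
    · · · · ·
    · · · · ·
    · · · · ·
    · · · · ·
T1:
  2·area = 44  (B↔C swapped to make it positive)
  edge (10, 4)→(8, 22): d=(-2,18) right/bottom  bias=-1
  edge (8, 22)→(8, 0): d=(0,-22) top-left  bias=+0
  edge (8, 0)→(10, 4): d=(2,4) right/bottom  bias=-1
    (4,1)@(9, 3): e=[20,22,2] → █
    (4,2)@(9, 5): e=[16,22,6] → █
    (4,3)@(9, 7): e=[12,22,10] → █
    (4,4)@(9, 9): e=[8,22,14] → █
    (4,5)@(9, 11): e=[4,22,18] → █
    (4,6)@(9, 13): e=[0,22,22] → ·  [on edge]
  covered (5 px):
    · · · · ·
    · · · · █
    · · · · █
    · · · · █
    · · · · █
    · · · · █
    · · · · ·
    · · · · ·
    · · · · ·
    · · · · ·
    · · · · ·
    · · · · ·
T2:
  2·area = 85
  edge (9, 2)→(4, 22): d=(-5,20) right/bottom  bias=-1
  edge (4, 22)→(3, 9): d=(-1,-13) top-left  bias=+0
  edge (3, 9)→(9, 2): d=(6,-7) top-left  bias=+0
    (3,2)@(7, 5): e=[25,56,4] → █
    (4,2)@(9, 5): e=[-15,82,18] → ·
    (2,3)@(5, 7): e=[55,28,2] → █
    (4,3)@(9, 7): e=[-25,80,30] → ·
    (1,4)@(3, 9): e=[85,0,0] → █  [on edge]
    (4,4)@(9, 9): e=[-35,78,42] → ·
    (1,5)@(3, 11): e=[75,-2,12] → ·
    (2,5)@(5, 11): e=[35,24,26] → █
    (3,5)@(7, 11): e=[-5,50,40] → ·
    (2,6)@(5, 13): e=[25,22,38] → █
    (3,6)@(7, 13): e=[-15,48,52] → ·
    (2,7)@(5, 15): e=[15,20,50] → █
  covered (10 px):
    · · · · ·
    · · · · ·
    · · · █ ·
    · · █ █ ·
    · █ █ █ ·
    · · █ · ·
    · · █ · ·
    · · █ · ·
    · · █ · ·
    · · · · ·
    · · · · ·
    · · · · ·

Final: [[4,1],[4,2],[4,3],[4,4],[4,5]]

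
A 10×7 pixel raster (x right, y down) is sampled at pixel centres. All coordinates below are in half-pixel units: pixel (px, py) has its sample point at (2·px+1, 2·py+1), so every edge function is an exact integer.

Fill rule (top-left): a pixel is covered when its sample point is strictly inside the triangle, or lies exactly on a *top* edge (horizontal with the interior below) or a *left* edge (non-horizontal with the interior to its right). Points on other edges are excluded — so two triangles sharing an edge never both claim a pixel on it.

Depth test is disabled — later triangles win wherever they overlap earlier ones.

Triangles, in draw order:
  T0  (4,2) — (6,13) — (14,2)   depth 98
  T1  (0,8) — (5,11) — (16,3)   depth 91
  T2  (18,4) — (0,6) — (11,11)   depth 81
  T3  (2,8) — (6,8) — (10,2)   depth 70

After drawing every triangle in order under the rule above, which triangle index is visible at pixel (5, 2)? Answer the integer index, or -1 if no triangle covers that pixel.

T0:
  2·area = 110  (B↔C swapped to make it positive)
  edge (4, 2)→(14, 2): d=(10,0) top-left  bias=+0
  edge (14, 2)→(6, 13): d=(-8,11) right/bottom  bias=-1
  edge (6, 13)→(4, 2): d=(-2,-11) top-left  bias=+0
    (2,1)@(5, 3): e=[10,91,9] → █
    (3,1)@(7, 3): e=[10,69,31] → █
    (4,1)@(9, 3): e=[10,47,53] → █
    (5,1)@(11, 3): e=[10,25,75] → █
    (6,1)@(13, 3): e=[10,3,97] → █
    (7,1)@(15, 3): e=[10,-19,119] → ·
    (2,2)@(5, 5): e=[30,75,5] → █
    (6,2)@(13, 5): e=[30,-13,93] → ·
    (2,3)@(5, 7): e=[50,59,1] → █
    (5,3)@(11, 7): e=[50,-7,67] → ·
    (2,4)@(5, 9): e=[70,43,-3] → ·
    (3,4)@(7, 9): e=[70,21,19] → █
  covered (14 px):
    · · · · · · · · · ·
    · · █ █ █ █ █ · · ·
    · · █ █ █ █ · · · ·
    · · █ █ █ · · · · ·
    · · · █ · · · · · ·
    · · · █ · · · · · ·
    · · · · · · · · · ·
T1:
  2·area = 73  (B↔C swapped to make it positive)
  edge (0, 8)→(16, 3): d=(16,-5) top-left  bias=+0
  edge (16, 3)→(5, 11): d=(-11,8) right/bottom  bias=-1
  edge (5, 11)→(0, 8): d=(-5,-3) top-left  bias=+0
    (5,2)@(11, 5): e=[7,18,48] → █
    (6,2)@(13, 5): e=[17,2,54] → █
    (7,2)@(15, 5): e=[27,-14,60] → ·
    (2,3)@(5, 7): e=[9,44,20] → █
    (3,3)@(7, 7): e=[19,28,26] → █
    (4,3)@(9, 7): e=[29,12,32] → █
    (5,3)@(11, 7): e=[39,-4,38] → ·
    (6,3)@(13, 7): e=[49,-20,44] → ·
    (1,4)@(3, 9): e=[31,38,4] → █
    (4,4)@(9, 9): e=[61,-10,22] → ·
    (1,5)@(3, 11): e=[63,16,-6] → ·
    (2,5)@(5, 11): e=[73,0,0] → ·  [on edge]
  covered (8 px):
    · · · · · · · · · ·
    · · · · · · · · · ·
    · · · · · █ █ · · ·
    · · █ █ █ · · · · ·
    · █ █ █ · · · · · ·
    · · · · · · · · · ·
    · · · · · · · · · ·
T2:
  2·area = 112  (B↔C swapped to make it positive)
  edge (18, 4)→(11, 11): d=(-7,7) right/bottom  bias=-1
  edge (11, 11)→(0, 6): d=(-11,-5) top-left  bias=+0
  edge (0, 6)→(18, 4): d=(18,-2) top-left  bias=+0
    (9,1)@(19, 3): e=[0,128,-16] → ·  [on edge]
    (4,2)@(9, 5): e=[56,56,0] → █  [on edge]
    (5,2)@(11, 5): e=[42,66,4] → █
    (6,2)@(13, 5): e=[28,76,8] → █
    (7,2)@(15, 5): e=[14,86,12] → █
    (8,2)@(17, 5): e=[0,96,16] → ·  [on edge]
    (1,3)@(3, 7): e=[84,4,24] → █
    (2,3)@(5, 7): e=[70,14,28] → █
    (3,3)@(7, 7): e=[56,24,32] → █
    (7,3)@(15, 7): e=[0,64,48] → ·  [on edge]
    (1,4)@(3, 9): e=[70,-18,60] → ·
    (2,4)@(5, 9): e=[56,-8,64] → ·
    (6,4)@(13, 9): e=[0,32,80] → ·  [on edge]
    (5,5)@(11, 11): e=[0,0,112] → ·  [on edge]
    (4,6)@(9, 13): e=[0,-32,144] → ·  [on edge]
  covered (13 px):
    · · · · · · · · · ·
    · · · · · · · · · ·
    · · · · █ █ █ █ · ·
    · █ █ █ █ █ █ · · ·
    · · · █ █ █ · · · ·
    · · · · · · · · · ·
    · · · · · · · · · ·
T3:
  2·area = 24  (B↔C swapped to make it positive)
  edge (2, 8)→(10, 2): d=(8,-6) top-left  bias=+0
  edge (10, 2)→(6, 8): d=(-4,6) right/bottom  bias=-1
  edge (6, 8)→(2, 8): d=(-4,0) right/bottom  bias=-1
    (4,1)@(9, 3): e=[2,2,20] → █
    (5,1)@(11, 3): e=[14,-10,20] → ·
    (3,2)@(7, 5): e=[6,6,12] → █
    (4,2)@(9, 5): e=[18,-6,12] → ·
    (2,3)@(5, 7): e=[10,10,4] → █
    (3,3)@(7, 7): e=[22,-2,4] → ·
    (2,4)@(5, 9): e=[26,2,-4] → ·
  covered (3 px):
    · · · · · · · · · ·
    · · · · █ · · · · ·
    · · · █ · · · · · ·
    · · █ · · · · · · ·
    · · · · · · · · · ·
    · · · · · · · · · ·
    · · · · · · · · · ·

Z-buffer (winner per pixel, '.' = empty):
  . . . . . . . . . .
  . . 0 0 3 0 0 . . .
  . . 0 3 2 2 2 2 . .
  . 2 3 2 2 2 2 . . .
  . 1 1 2 2 2 . . . .
  . . . 0 . . . . . .
  . . . . . . . . . .

Final: 2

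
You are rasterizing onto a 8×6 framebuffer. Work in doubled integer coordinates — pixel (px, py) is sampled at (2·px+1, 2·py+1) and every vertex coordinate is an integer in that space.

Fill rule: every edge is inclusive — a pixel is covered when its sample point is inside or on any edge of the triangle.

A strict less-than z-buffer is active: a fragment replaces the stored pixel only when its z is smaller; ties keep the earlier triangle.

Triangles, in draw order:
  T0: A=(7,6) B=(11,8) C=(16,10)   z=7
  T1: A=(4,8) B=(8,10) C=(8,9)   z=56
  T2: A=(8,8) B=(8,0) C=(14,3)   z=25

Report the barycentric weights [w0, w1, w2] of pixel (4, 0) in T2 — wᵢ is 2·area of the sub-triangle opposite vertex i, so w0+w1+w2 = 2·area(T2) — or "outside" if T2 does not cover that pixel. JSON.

T0:
  2·area = 2  (B↔C swapped to make it positive)
  edge (7, 6)→(16, 10): d=(9,4) inclusive
  edge (16, 10)→(11, 8): d=(-5,-2) inclusive
  edge (11, 8)→(7, 6): d=(-4,-2) inclusive
    (0,1)@(1, 3): e=[-3,5,0] → ·  [on edge]
    (2,2)@(5, 5): e=[-1,3,0] → ·  [on edge]
    (4,3)@(9, 7): e=[1,1,0] → █  [on edge]
    (5,3)@(11, 7): e=[-7,5,4] → ·
    (4,4)@(9, 9): e=[19,-9,-8] → ·
    (6,4)@(13, 9): e=[3,-1,0] → ·  [on edge]
  covered (1 px):
    · · · · · · · ·
    · · · · · · · ·
    · · · · · · · ·
    · · · · █ · · ·
    · · · · · · · ·
    · · · · · · · ·
T1:
  2·area = 4  (B↔C swapped to make it positive)
  edge (4, 8)→(8, 9): d=(4,1) inclusive
  edge (8, 9)→(8, 10): d=(0,1) inclusive
  edge (8, 10)→(4, 8): d=(-4,-2) inclusive
    (3,4)@(7, 9): e=[1,1,2] → █
    (4,4)@(9, 9): e=[-1,-1,6] → ·
    (3,5)@(7, 11): e=[9,1,-6] → ·
  covered (1 px):
    · · · · · · · ·
    · · · · · · · ·
    · · · · · · · ·
    · · · · · · · ·
    · · · █ · · · ·
    · · · · · · · ·
T2:
  2·area = 48
  edge (8, 8)→(8, 0): d=(0,-8) inclusive
  edge (8, 0)→(14, 3): d=(6,3) inclusive
  edge (14, 3)→(8, 8): d=(-6,5) inclusive
    (4,0)@(9, 1): e=[8,3,37] → █
    (5,0)@(11, 1): e=[24,-3,27] → ·
    (4,1)@(9, 3): e=[8,15,25] → █
    (5,1)@(11, 3): e=[24,9,15] → █
    (6,1)@(13, 3): e=[40,3,5] → █
    (7,1)@(15, 3): e=[56,-3,-5] → ·
    (4,2)@(9, 5): e=[8,27,13] → █
    (6,2)@(13, 5): e=[40,15,-7] → ·
    (4,3)@(9, 7): e=[8,39,1] → █
    (5,3)@(11, 7): e=[24,33,-9] → ·
    (4,4)@(9, 9): e=[8,51,-11] → ·
  covered (7 px):
    · · · · █ · · ·
    · · · · █ █ █ ·
    · · · · █ █ · ·
    · · · · █ · · ·
    · · · · · · · ·
    · · · · · · · ·

Answer: [3,37,8]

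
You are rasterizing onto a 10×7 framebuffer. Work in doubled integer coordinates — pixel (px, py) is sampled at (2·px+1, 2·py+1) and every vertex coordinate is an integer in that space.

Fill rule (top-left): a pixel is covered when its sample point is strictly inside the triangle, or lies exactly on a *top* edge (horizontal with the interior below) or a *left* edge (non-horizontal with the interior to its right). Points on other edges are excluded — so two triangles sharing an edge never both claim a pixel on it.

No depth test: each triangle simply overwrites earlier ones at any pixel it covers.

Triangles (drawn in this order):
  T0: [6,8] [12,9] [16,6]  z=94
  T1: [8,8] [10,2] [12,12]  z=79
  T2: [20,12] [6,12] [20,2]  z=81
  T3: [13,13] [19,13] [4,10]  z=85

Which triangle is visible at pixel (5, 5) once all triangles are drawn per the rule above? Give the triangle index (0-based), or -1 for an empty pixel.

T0:
  2·area = 22  (B↔C swapped to make it positive)
  edge (6, 8)→(16, 6): d=(10,-2) top-left  bias=+0
  edge (16, 6)→(12, 9): d=(-4,3) right/bottom  bias=-1
  edge (12, 9)→(6, 8): d=(-6,-1) top-left  bias=+0
    (5,3)@(11, 7): e=[0,11,11] → █  [on edge]
    (6,3)@(13, 7): e=[4,5,13] → █
    (7,3)@(15, 7): e=[8,-1,15] → ·
    (0,4)@(1, 9): e=[0,33,-11] → ·  [on edge]
    (5,4)@(11, 9): e=[20,3,-1] → ·
    (6,4)@(13, 9): e=[24,-3,1] → ·
  covered (2 px):
    · · · · · · · · · ·
    · · · · · · · · · ·
    · · · · · · · · · ·
    · · · · · █ █ · · ·
    · · · · · · · · · ·
    · · · · · · · · · ·
    · · · · · · · · · ·
T1:
  2·area = 32
  edge (8, 8)→(10, 2): d=(2,-6) top-left  bias=+0
  edge (10, 2)→(12, 12): d=(2,10) right/bottom  bias=-1
  edge (12, 12)→(8, 8): d=(-4,-4) top-left  bias=+0
    (0,0)@(1, 1): e=[-56,88,0] → ·  [on edge]
    (1,1)@(3, 3): e=[-40,72,0] → ·  [on edge]
    (2,2)@(5, 5): e=[-24,56,0] → ·  [on edge]
    (4,2)@(9, 5): e=[0,16,16] → █  [on edge]
    (5,2)@(11, 5): e=[12,-4,24] → ·
    (3,3)@(7, 7): e=[-8,40,0] → ·  [on edge]
    (4,3)@(9, 7): e=[4,20,8] → █
    (5,3)@(11, 7): e=[16,0,16] → ·  [on edge]
    (4,4)@(9, 9): e=[8,24,0] → █  [on edge]
    (5,4)@(11, 9): e=[20,4,8] → █
    (6,4)@(13, 9): e=[32,-16,16] → ·
    (3,5)@(7, 11): e=[0,48,-16] → ·  [on edge]
    (5,5)@(11, 11): e=[24,8,0] → █  [on edge]
    (6,6)@(13, 13): e=[40,-8,0] → ·  [on edge]
  covered (5 px):
    · · · · · · · · · ·
    · · · · · · · · · ·
    · · · · █ · · · · ·
    · · · · █ · · · · ·
    · · · · █ █ · · · ·
    · · · · · █ · · · ·
    · · · · · · · · · ·
T2:
  2·area = 140
  edge (20, 12)→(6, 12): d=(-14,0) right/bottom  bias=-1
  edge (6, 12)→(20, 2): d=(14,-10) top-left  bias=+0
  edge (20, 2)→(20, 12): d=(0,10) right/bottom  bias=-1
    (9,1)@(19, 3): e=[126,4,10] → █
    (8,2)@(17, 5): e=[98,12,30] → █
    (6,3)@(13, 7): e=[70,0,70] → █  [on edge]
    (7,3)@(15, 7): e=[70,20,50] → █
    (5,4)@(11, 9): e=[42,8,90] → █
    (4,5)@(9, 11): e=[14,16,110] → █
    (4,6)@(9, 13): e=[-14,44,110] → ·
    (5,6)@(11, 13): e=[-14,64,90] → ·
    (6,6)@(13, 13): e=[-14,84,70] → ·
    (7,6)@(15, 13): e=[-14,104,50] → ·
    (8,6)@(17, 13): e=[-14,124,30] → ·
    (9,6)@(19, 13): e=[-14,144,10] → ·
  covered (18 px):
    · · · · · · · · · ·
    · · · · · · · · · █
    · · · · · · · · █ █
    · · · · · · █ █ █ █
    · · · · · █ █ █ █ █
    · · · · █ █ █ █ █ █
    · · · · · · · · · ·
T3:
  2·area = 18  (B↔C swapped to make it positive)
  edge (13, 13)→(4, 10): d=(-9,-3) top-left  bias=+0
  edge (4, 10)→(19, 13): d=(15,3) right/bottom  bias=-1
  edge (19, 13)→(13, 13): d=(-6,0) right/bottom  bias=-1
    (0,4)@(1, 9): e=[0,-6,24] → ·  [on edge]
    (3,5)@(7, 11): e=[0,6,12] → █  [on edge]
    (4,5)@(9, 11): e=[6,0,12] → ·  [on edge]
    (0,6)@(1, 13): e=[-36,54,0] → ·  [on edge]
    (1,6)@(3, 13): e=[-30,48,0] → ·  [on edge]
    (2,6)@(5, 13): e=[-24,42,0] → ·  [on edge]
    (3,6)@(7, 13): e=[-18,36,0] → ·  [on edge]
    (4,6)@(9, 13): e=[-12,30,0] → ·  [on edge]
    (5,6)@(11, 13): e=[-6,24,0] → ·  [on edge]
    (6,6)@(13, 13): e=[0,18,0] → ·  [on edge]
    (7,6)@(15, 13): e=[6,12,0] → ·  [on edge]
    (8,6)@(17, 13): e=[12,6,0] → ·  [on edge]
    (9,6)@(19, 13): e=[18,0,0] → ·  [on edge]
  covered (1 px):
    · · · · · · · · · ·
    · · · · · · · · · ·
    · · · · · · · · · ·
    · · · · · · · · · ·
    · · · · · · · · · ·
    · · · █ · · · · · ·
    · · · · · · · · · ·

Z-buffer (winner per pixel, '.' = empty):
  . . . . . . . . . .
  . . . . . . . . . 2
  . . . . 1 . . . 2 2
  . . . . 1 0 2 2 2 2
  . . . . 1 2 2 2 2 2
  . . . 3 2 2 2 2 2 2
  . . . . . . . . . .

Final: 2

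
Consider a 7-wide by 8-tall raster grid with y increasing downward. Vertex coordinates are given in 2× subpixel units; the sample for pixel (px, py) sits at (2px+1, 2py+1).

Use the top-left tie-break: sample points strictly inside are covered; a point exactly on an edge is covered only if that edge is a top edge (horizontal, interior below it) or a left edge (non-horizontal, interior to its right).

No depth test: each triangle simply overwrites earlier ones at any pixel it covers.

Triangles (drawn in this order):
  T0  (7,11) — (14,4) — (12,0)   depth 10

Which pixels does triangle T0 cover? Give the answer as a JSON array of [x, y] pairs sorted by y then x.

T0:
  2·area = 42  (B↔C swapped to make it positive)
  edge (7, 11)→(12, 0): d=(5,-11) top-left  bias=+0
  edge (12, 0)→(14, 4): d=(2,4) right/bottom  bias=-1
  edge (14, 4)→(7, 11): d=(-7,7) right/bottom  bias=-1
    (5,1)@(11, 3): e=[4,10,28] → #
    (6,1)@(13, 3): e=[26,2,14] → #
    (5,2)@(11, 5): e=[14,14,14] → #
    (6,2)@(13, 5): e=[36,6,0] → ·  [on edge]
    (4,3)@(9, 7): e=[2,26,14] → #
    (5,3)@(11, 7): e=[24,18,0] → ·  [on edge]
    (4,4)@(9, 9): e=[12,30,0] → ·  [on edge]
    (3,5)@(7, 11): e=[0,42,0] → ·  [on edge]
    (2,6)@(5, 13): e=[-12,54,0] → ·  [on edge]
    (1,7)@(3, 15): e=[-24,66,0] → ·  [on edge]
  covered (4 px):
    · · · · · · ·
    · · · · · # #
    · · · · · # ·
    · · · · # · ·
    · · · · · · ·
    · · · · · · ·
    · · · · · · ·
    · · · · · · ·

Final: [[5,1],[6,1],[5,2],[4,3]]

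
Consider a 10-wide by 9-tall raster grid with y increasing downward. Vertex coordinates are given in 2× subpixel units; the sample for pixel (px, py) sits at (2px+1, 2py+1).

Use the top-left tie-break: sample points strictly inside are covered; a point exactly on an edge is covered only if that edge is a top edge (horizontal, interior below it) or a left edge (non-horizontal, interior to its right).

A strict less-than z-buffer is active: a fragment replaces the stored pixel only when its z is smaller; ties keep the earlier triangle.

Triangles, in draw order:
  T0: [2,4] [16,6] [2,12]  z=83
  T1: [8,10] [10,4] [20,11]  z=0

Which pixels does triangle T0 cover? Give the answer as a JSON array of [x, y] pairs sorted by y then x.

T0:
  2·area = 112
  edge (2, 4)→(16, 6): d=(14,2) right/bottom  bias=-1
  edge (16, 6)→(2, 12): d=(-14,6) right/bottom  bias=-1
  edge (2, 12)→(2, 4): d=(0,-8) top-left  bias=+0
    (1,2)@(3, 5): e=[12,92,8] → █
    (2,2)@(5, 5): e=[8,80,24] → █
    (3,2)@(7, 5): e=[4,68,40] → █
    (4,2)@(9, 5): e=[0,56,56] → ·  [on edge]
    (1,3)@(3, 7): e=[40,64,8] → █
    (4,3)@(9, 7): e=[28,28,56] → █
    (5,3)@(11, 7): e=[24,16,72] → █
    (6,3)@(13, 7): e=[20,4,88] → █
    (7,3)@(15, 7): e=[16,-8,104] → ·
    (1,4)@(3, 9): e=[68,36,8] → █
    (4,4)@(9, 9): e=[56,0,56] → ·  [on edge]
    (5,4)@(11, 9): e=[52,-12,72] → ·
  covered (13 px):
    · · · · · · · · · ·
    · · · · · · · · · ·
    · █ █ █ · · · · · ·
    · █ █ █ █ █ █ · · ·
    · █ █ █ · · · · · ·
    · █ · · · · · · · ·
    · · · · · · · · · ·
    · · · · · · · · · ·
    · · · · · · · · · ·
T1:
  2·area = 74
  edge (8, 10)→(10, 4): d=(2,-6) top-left  bias=+0
  edge (10, 4)→(20, 11): d=(10,7) right/bottom  bias=-1
  edge (20, 11)→(8, 10): d=(-12,-1) top-left  bias=+0
    (5,0)@(11, 1): e=[0,-37,111] → ·  [on edge]
    (5,2)@(11, 5): e=[8,3,63] → █
    (6,2)@(13, 5): e=[20,-11,65] → ·
    (4,3)@(9, 7): e=[0,37,37] → █  [on edge]
    (6,3)@(13, 7): e=[24,9,41] → █
    (7,3)@(15, 7): e=[36,-5,43] → ·
    (4,4)@(9, 9): e=[4,57,13] → █
    (7,4)@(15, 9): e=[40,15,19] → █
    (8,4)@(17, 9): e=[52,1,21] → █
    (9,4)@(19, 9): e=[64,-13,23] → ·
    (4,5)@(9, 11): e=[8,77,-11] → ·
    (5,5)@(11, 11): e=[20,63,-9] → ·
    (3,6)@(7, 13): e=[0,111,-37] → ·  [on edge]
  covered (9 px):
    · · · · · · · · · ·
    · · · · · · · · · ·
    · · · · · █ · · · ·
    · · · · █ █ █ · · ·
    · · · · █ █ █ █ █ ·
    · · · · · · · · · ·
    · · · · · · · · · ·
    · · · · · · · · · ·
    · · · · · · · · · ·

Result: [[1,2],[2,2],[3,2],[1,3],[2,3],[3,3],[4,3],[5,3],[6,3],[1,4],[2,4],[3,4],[1,5]]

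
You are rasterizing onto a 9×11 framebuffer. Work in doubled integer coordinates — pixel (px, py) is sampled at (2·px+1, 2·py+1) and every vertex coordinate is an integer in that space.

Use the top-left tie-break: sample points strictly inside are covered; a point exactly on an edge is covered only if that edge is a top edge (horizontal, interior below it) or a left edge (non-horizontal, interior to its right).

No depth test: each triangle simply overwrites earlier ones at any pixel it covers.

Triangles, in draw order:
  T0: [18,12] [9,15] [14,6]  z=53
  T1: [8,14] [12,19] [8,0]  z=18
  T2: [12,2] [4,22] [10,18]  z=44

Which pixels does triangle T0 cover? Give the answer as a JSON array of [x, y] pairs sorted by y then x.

T0:
  2·area = 66
  edge (18, 12)→(9, 15): d=(-9,3) right/bottom  bias=-1
  edge (9, 15)→(14, 6): d=(5,-9) top-left  bias=+0
  edge (14, 6)→(18, 12): d=(4,6) right/bottom  bias=-1
    (6,4)@(13, 9): e=[42,6,18] → #
    (7,4)@(15, 9): e=[36,24,6] → #
    (8,4)@(17, 9): e=[30,42,-6] → ·
    (6,5)@(13, 11): e=[24,16,26] → #
    (8,5)@(17, 11): e=[12,52,2] → #
    (5,6)@(11, 13): e=[12,8,46] → #
    (7,6)@(15, 13): e=[0,44,22] → ·  [on edge]
    (8,6)@(17, 13): e=[-6,62,10] → ·
    (4,7)@(9, 15): e=[0,0,66] → ·  [on edge]
    (5,7)@(11, 15): e=[-6,18,54] → ·
    (6,7)@(13, 15): e=[-12,36,42] → ·
    (1,8)@(3, 17): e=[0,-44,110] → ·  [on edge]
  covered (7 px):
    · · · · · · · · ·
    · · · · · · · · ·
    · · · · · · · · ·
    · · · · · · · · ·
    · · · · · · # # ·
    · · · · · · # # #
    · · · · · # # · ·
    · · · · · · · · ·
    · · · · · · · · ·
    · · · · · · · · ·
    · · · · · · · · ·
T1:
  2·area = 56  (B↔C swapped to make it positive)
  edge (8, 14)→(8, 0): d=(0,-14) top-left  bias=+0
  edge (8, 0)→(12, 19): d=(4,19) right/bottom  bias=-1
  edge (12, 19)→(8, 14): d=(-4,-5) top-left  bias=+0
    (4,2)@(9, 5): e=[14,1,41] → #
    (5,2)@(11, 5): e=[42,-37,51] → ·
    (4,3)@(9, 7): e=[14,9,33] → #
    (5,3)@(11, 7): e=[42,-29,43] → ·
    (4,4)@(9, 9): e=[14,17,25] → #
    (5,4)@(11, 9): e=[42,-21,35] → ·
    (4,5)@(9, 11): e=[14,25,17] → #
    (5,5)@(11, 11): e=[42,-13,27] → ·
    (4,6)@(9, 13): e=[14,33,9] → #
    (5,6)@(11, 13): e=[42,-5,19] → ·
    (4,7)@(9, 15): e=[14,41,1] → #
    (5,7)@(11, 15): e=[42,3,11] → #
  covered (8 px):
    · · · · · · · · ·
    · · · · · · · · ·
    · · · · # · · · ·
    · · · · # · · · ·
    · · · · # · · · ·
    · · · · # · · · ·
    · · · · # · · · ·
    · · · · # # · · ·
    · · · · · # · · ·
    · · · · · · · · ·
    · · · · · · · · ·
T2:
  2·area = 88  (B↔C swapped to make it positive)
  edge (12, 2)→(10, 18): d=(-2,16) right/bottom  bias=-1
  edge (10, 18)→(4, 22): d=(-6,4) right/bottom  bias=-1
  edge (4, 22)→(12, 2): d=(8,-20) top-left  bias=+0
    (5,2)@(11, 5): e=[10,74,4] → #
    (6,2)@(13, 5): e=[-22,66,44] → ·
    (5,3)@(11, 7): e=[6,62,20] → #
    (6,3)@(13, 7): e=[-26,54,60] → ·
    (5,4)@(11, 9): e=[2,50,36] → #
    (6,4)@(13, 9): e=[-30,42,76] → ·
    (4,5)@(9, 11): e=[30,46,12] → #
    (5,5)@(11, 11): e=[-2,38,52] → ·
    (4,6)@(9, 13): e=[26,34,28] → #
    (5,6)@(11, 13): e=[-6,26,68] → ·
    (3,7)@(7, 15): e=[54,30,4] → #
    (5,7)@(11, 15): e=[-10,14,84] → ·
  covered (11 px):
    · · · · · · · · ·
    · · · · · · · · ·
    · · · · · # · · ·
    · · · · · # · · ·
    · · · · · # · · ·
    · · · · # · · · ·
    · · · · # · · · ·
    · · · # # · · · ·
    · · · # # · · · ·
    · · · # · · · · ·
    · · # · · · · · ·

Result: [[6,4],[7,4],[6,5],[7,5],[8,5],[5,6],[6,6]]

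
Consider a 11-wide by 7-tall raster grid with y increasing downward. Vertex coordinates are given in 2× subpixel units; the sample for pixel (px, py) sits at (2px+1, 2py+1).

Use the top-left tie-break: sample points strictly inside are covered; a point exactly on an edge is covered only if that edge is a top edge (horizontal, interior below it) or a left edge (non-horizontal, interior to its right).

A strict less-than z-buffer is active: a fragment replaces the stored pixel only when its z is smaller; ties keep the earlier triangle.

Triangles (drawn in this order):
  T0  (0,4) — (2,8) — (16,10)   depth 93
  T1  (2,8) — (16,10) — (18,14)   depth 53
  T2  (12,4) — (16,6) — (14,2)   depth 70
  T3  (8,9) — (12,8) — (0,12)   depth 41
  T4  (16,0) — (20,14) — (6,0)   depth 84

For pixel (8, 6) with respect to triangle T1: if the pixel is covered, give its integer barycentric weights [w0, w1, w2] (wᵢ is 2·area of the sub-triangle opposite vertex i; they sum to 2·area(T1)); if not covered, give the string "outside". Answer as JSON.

T0:
  2·area = 52  (B↔C swapped to make it positive)
  edge (0, 4)→(16, 10): d=(16,6) right/bottom  bias=-1
  edge (16, 10)→(2, 8): d=(-14,-2) top-left  bias=+0
  edge (2, 8)→(0, 4): d=(-2,-4) top-left  bias=+0
    (0,2)@(1, 5): e=[10,40,2] → █
    (1,2)@(3, 5): e=[-2,44,10] → ·
    (0,3)@(1, 7): e=[42,12,-2] → ·
    (1,3)@(3, 7): e=[30,16,6] → █
    (2,3)@(5, 7): e=[18,20,14] → █
    (3,3)@(7, 7): e=[6,24,22] → █
    (4,3)@(9, 7): e=[-6,28,30] → ·
    (1,4)@(3, 9): e=[62,-12,2] → ·
    (2,4)@(5, 9): e=[50,-8,10] → ·
    (3,4)@(7, 9): e=[38,-4,18] → ·
    (4,4)@(9, 9): e=[26,0,26] → █  [on edge]
    (5,4)@(11, 9): e=[14,4,34] → █
  covered (7 px):
    · · · · · · · · · · ·
    · · · · · · · · · · ·
    █ · · · · · · · · · ·
    · █ █ █ · · · · · · ·
    · · · · █ █ █ · · · ·
    · · · · · · · · · · ·
    · · · · · · · · · · ·
T1:
  2·area = 52
  edge (2, 8)→(16, 10): d=(14,2) right/bottom  bias=-1
  edge (16, 10)→(18, 14): d=(2,4) right/bottom  bias=-1
  edge (18, 14)→(2, 8): d=(-16,-6) top-left  bias=+0
    (2,4)@(5, 9): e=[8,42,2] → █
    (3,4)@(7, 9): e=[4,34,14] → █
    (4,4)@(9, 9): e=[0,26,26] → ·  [on edge]
    (2,5)@(5, 11): e=[36,46,-30] → ·
    (3,5)@(7, 11): e=[32,38,-18] → ·
    (5,5)@(11, 11): e=[24,22,6] → █
    (6,5)@(13, 11): e=[20,14,18] → █
    (7,5)@(15, 11): e=[16,6,30] → █
    (8,5)@(17, 11): e=[12,-2,42] → ·
    (5,6)@(11, 13): e=[52,26,-26] → ·
    (6,6)@(13, 13): e=[48,18,-14] → ·
    (7,6)@(15, 13): e=[44,10,-2] → ·
  covered (6 px):
    · · · · · · · · · · ·
    · · · · · · · · · · ·
    · · · · · · · · · · ·
    · · · · · · · · · · ·
    · · █ █ · · · · · · ·
    · · · · · █ █ █ · · ·
    · · · · · · · · █ · ·
T2:
  2·area = 12  (B↔C swapped to make it positive)
  edge (12, 4)→(14, 2): d=(2,-2) top-left  bias=+0
  edge (14, 2)→(16, 6): d=(2,4) right/bottom  bias=-1
  edge (16, 6)→(12, 4): d=(-4,-2) top-left  bias=+0
    (7,0)@(15, 1): e=[0,-6,18] → ·  [on edge]
    (6,1)@(13, 3): e=[0,6,6] → █  [on edge]
    (7,1)@(15, 3): e=[4,-2,10] → ·
    (5,2)@(11, 5): e=[0,18,-6] → ·  [on edge]
    (6,2)@(13, 5): e=[4,10,-2] → ·
    (7,2)@(15, 5): e=[8,2,2] → █
    (8,2)@(17, 5): e=[12,-6,6] → ·
    (4,3)@(9, 7): e=[0,30,-18] → ·  [on edge]
    (7,3)@(15, 7): e=[12,6,-6] → ·
    (3,4)@(7, 9): e=[0,42,-30] → ·  [on edge]
    (2,5)@(5, 11): e=[0,54,-42] → ·  [on edge]
    (1,6)@(3, 13): e=[0,66,-54] → ·  [on edge]
  covered (2 px):
    · · · · · · · · · · ·
    · · · · · · █ · · · ·
    · · · · · · · █ · · ·
    · · · · · · · · · · ·
    · · · · · · · · · · ·
    · · · · · · · · · · ·
    · · · · · · · · · · ·
T3:
  2·area = 4
  edge (8, 9)→(12, 8): d=(4,-1) top-left  bias=+0
  edge (12, 8)→(0, 12): d=(-12,4) right/bottom  bias=-1
  edge (0, 12)→(8, 9): d=(8,-3) top-left  bias=+0
    (10,2)@(21, 5): e=[-3,0,7] → ·  [on edge]
    (7,3)@(15, 7): e=[-1,0,5] → ·  [on edge]
    (4,4)@(9, 9): e=[1,0,3] → ·  [on edge]
    (1,5)@(3, 11): e=[3,0,1] → ·  [on edge]
  covered (0 px):
    · · · · · · · · · · ·
    · · · · · · · · · · ·
    · · · · · · · · · · ·
    · · · · · · · · · · ·
    · · · · · · · · · · ·
    · · · · · · · · · · ·
    · · · · · · · · · · ·
T4:
  2·area = 140
  edge (16, 0)→(20, 14): d=(4,14) right/bottom  bias=-1
  edge (20, 14)→(6, 0): d=(-14,-14) top-left  bias=+0
  edge (6, 0)→(16, 0): d=(10,0) top-left  bias=+0
    (3,0)@(7, 1): e=[130,0,10] → █  [on edge]
    (4,0)@(9, 1): e=[102,28,10] → █
    (5,0)@(11, 1): e=[74,56,10] → █
    (6,0)@(13, 1): e=[46,84,10] → █
    (7,0)@(15, 1): e=[18,112,10] → █
    (8,0)@(17, 1): e=[-10,140,10] → ·
    (3,1)@(7, 3): e=[138,-28,30] → ·
    (4,1)@(9, 3): e=[110,0,30] → █  [on edge]
    (8,1)@(17, 3): e=[-2,112,30] → ·
    (4,2)@(9, 5): e=[118,-28,50] → ·
    (5,2)@(11, 5): e=[90,0,50] → █  [on edge]
    (8,2)@(17, 5): e=[6,84,50] → █
    (6,3)@(13, 7): e=[70,0,70] → █  [on edge]
    (7,4)@(15, 9): e=[50,0,90] → █  [on edge]
    (8,5)@(17, 11): e=[30,0,110] → █  [on edge]
    (9,6)@(19, 13): e=[10,0,130] → █  [on edge]
  covered (21 px):
    · · · █ █ █ █ █ · · ·
    · · · · █ █ █ █ · · ·
    · · · · · █ █ █ █ · ·
    · · · · · · █ █ █ · ·
    · · · · · · · █ █ · ·
    · · · · · · · · █ █ ·
    · · · · · · · · · █ ·

Final: [2,10,40]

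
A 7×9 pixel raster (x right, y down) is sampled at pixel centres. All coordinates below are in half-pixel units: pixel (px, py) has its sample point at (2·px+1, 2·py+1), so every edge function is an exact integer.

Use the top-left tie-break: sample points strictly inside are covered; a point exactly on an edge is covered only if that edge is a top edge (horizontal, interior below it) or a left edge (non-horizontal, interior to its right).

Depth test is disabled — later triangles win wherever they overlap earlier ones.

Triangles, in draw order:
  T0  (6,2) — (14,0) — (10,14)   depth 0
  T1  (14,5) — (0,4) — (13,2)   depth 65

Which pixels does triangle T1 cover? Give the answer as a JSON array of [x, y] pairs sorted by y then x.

T0:
  2·area = 104
  edge (6, 2)→(14, 0): d=(8,-2) top-left  bias=+0
  edge (14, 0)→(10, 14): d=(-4,14) right/bottom  bias=-1
  edge (10, 14)→(6, 2): d=(-4,-12) top-left  bias=+0
    (5,0)@(11, 1): e=[2,38,64] → #
    (6,0)@(13, 1): e=[6,10,88] → #
    (3,1)@(7, 3): e=[10,86,8] → #
    (4,1)@(9, 3): e=[14,58,32] → #
    (3,2)@(7, 5): e=[26,78,0] → #  [on edge]
    (6,2)@(13, 5): e=[38,-6,72] → ·
    (3,3)@(7, 7): e=[42,70,-8] → ·
    (4,3)@(9, 7): e=[46,42,16] → #
    (6,3)@(13, 7): e=[54,-14,64] → ·
    (4,4)@(9, 9): e=[62,34,8] → #
    (6,4)@(13, 9): e=[70,-22,56] → ·
    (4,5)@(9, 11): e=[78,26,0] → #  [on edge]
    (5,8)@(11, 17): e=[130,-26,0] → ·  [on edge]
  covered (14 px):
    · · · · · # #
    · · · # # # #
    · · · # # # ·
    · · · · # # ·
    · · · · # # ·
    · · · · # · ·
    · · · · · · ·
    · · · · · · ·
    · · · · · · ·
T1:
  2·area = 41
  edge (14, 5)→(0, 4): d=(-14,-1) top-left  bias=+0
  edge (0, 4)→(13, 2): d=(13,-2) top-left  bias=+0
  edge (13, 2)→(14, 5): d=(1,3) right/bottom  bias=-1
    (3,1)@(7, 3): e=[21,1,19] → #
    (4,1)@(9, 3): e=[23,5,13] → #
    (5,1)@(11, 3): e=[25,9,7] → #
    (6,1)@(13, 3): e=[27,13,1] → #
    (3,2)@(7, 5): e=[-7,27,21] → ·
    (4,2)@(9, 5): e=[-5,31,15] → ·
    (5,2)@(11, 5): e=[-3,35,9] → ·
    (6,2)@(13, 5): e=[-1,39,3] → ·
  covered (4 px):
    · · · · · · ·
    · · · # # # #
    · · · · · · ·
    · · · · · · ·
    · · · · · · ·
    · · · · · · ·
    · · · · · · ·
    · · · · · · ·
    · · · · · · ·

Result: [[3,1],[4,1],[5,1],[6,1]]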